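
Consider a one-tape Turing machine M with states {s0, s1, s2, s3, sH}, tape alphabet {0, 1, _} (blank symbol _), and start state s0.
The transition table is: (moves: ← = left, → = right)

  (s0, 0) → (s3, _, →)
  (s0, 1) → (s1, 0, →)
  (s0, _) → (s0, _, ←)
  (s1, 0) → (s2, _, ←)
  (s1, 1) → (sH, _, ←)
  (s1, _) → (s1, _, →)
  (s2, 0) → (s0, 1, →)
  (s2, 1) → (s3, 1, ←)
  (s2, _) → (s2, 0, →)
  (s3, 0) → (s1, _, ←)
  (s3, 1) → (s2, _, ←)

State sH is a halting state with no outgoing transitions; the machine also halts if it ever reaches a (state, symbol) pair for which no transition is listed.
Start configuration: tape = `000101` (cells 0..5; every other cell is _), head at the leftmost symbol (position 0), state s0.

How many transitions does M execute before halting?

state=s0 head=0 tape=[0]00101   (s0,0)→(s3,_,→)
state=s3 head=1 tape=_[0]0101   (s3,0)→(s1,_,←)
state=s1 head=0 tape=[_]_0101   (s1,_)→(s1,_,→)
state=s1 head=1 tape=_[_]0101   (s1,_)→(s1,_,→)
state=s1 head=2 tape=__[0]101   (s1,0)→(s2,_,←)
state=s2 head=1 tape=_[_]_101   (s2,_)→(s2,0,→)
state=s2 head=2 tape=_0[_]101   (s2,_)→(s2,0,→)
state=s2 head=3 tape=_00[1]01   (s2,1)→(s3,1,←)
state=s3 head=2 tape=_0[0]101   (s3,0)→(s1,_,←)
state=s1 head=1 tape=_[0]_101   (s1,0)→(s2,_,←)
state=s2 head=0 tape=[_]__101   (s2,_)→(s2,0,→)
state=s2 head=1 tape=0[_]_101   (s2,_)→(s2,0,→)
state=s2 head=2 tape=00[_]101   (s2,_)→(s2,0,→)
state=s2 head=3 tape=000[1]01   (s2,1)→(s3,1,←)
state=s3 head=2 tape=00[0]101   (s3,0)→(s1,_,←)
state=s1 head=1 tape=0[0]_101   (s1,0)→(s2,_,←)
state=s2 head=0 tape=[0]__101   (s2,0)→(s0,1,→)
state=s0 head=1 tape=1[_]_101   (s0,_)→(s0,_,←)
state=s0 head=0 tape=[1]__101   (s0,1)→(s1,0,→)
state=s1 head=1 tape=0[_]_101   (s1,_)→(s1,_,→)
state=s1 head=2 tape=0_[_]101   (s1,_)→(s1,_,→)
state=s1 head=3 tape=0__[1]01   (s1,1)→(sH,_,←)
state=sH head=2 tape=0_[_]_01
M halts after 22 transitions.

22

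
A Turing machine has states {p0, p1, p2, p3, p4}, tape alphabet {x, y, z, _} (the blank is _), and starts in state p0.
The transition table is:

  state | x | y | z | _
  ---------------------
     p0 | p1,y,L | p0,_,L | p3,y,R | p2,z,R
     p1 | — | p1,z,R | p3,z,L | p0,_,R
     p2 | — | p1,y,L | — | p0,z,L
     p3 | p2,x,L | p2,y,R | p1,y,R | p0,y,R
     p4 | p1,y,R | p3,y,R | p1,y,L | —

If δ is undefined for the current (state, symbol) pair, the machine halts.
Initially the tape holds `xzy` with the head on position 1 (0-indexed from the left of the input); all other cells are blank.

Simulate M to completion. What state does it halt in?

p2

state=p0 head=1 tape=_x[z]y_   (p0,z)→(p3,y,R)
state=p3 head=2 tape=_xy[y]_   (p3,y)→(p2,y,R)
state=p2 head=3 tape=_xyy[_]   (p2,_)→(p0,z,L)
state=p0 head=2 tape=_xy[y]z   (p0,y)→(p0,_,L)
state=p0 head=1 tape=_x[y]_z   (p0,y)→(p0,_,L)
state=p0 head=0 tape=_[x]__z   (p0,x)→(p1,y,L)
state=p1 head=-1 tape=[_]y__z   (p1,_)→(p0,_,R)
state=p0 head=0 tape=_[y]__z   (p0,y)→(p0,_,L)
state=p0 head=-1 tape=[_]___z   (p0,_)→(p2,z,R)
state=p2 head=0 tape=z[_]__z   (p2,_)→(p0,z,L)
state=p0 head=-1 tape=[z]z__z   (p0,z)→(p3,y,R)
state=p3 head=0 tape=y[z]__z   (p3,z)→(p1,y,R)
state=p1 head=1 tape=yy[_]_z   (p1,_)→(p0,_,R)
state=p0 head=2 tape=yy_[_]z   (p0,_)→(p2,z,R)
state=p2 head=3 tape=yy_z[z]
No transition is defined for (p2, z); M halts in state p2.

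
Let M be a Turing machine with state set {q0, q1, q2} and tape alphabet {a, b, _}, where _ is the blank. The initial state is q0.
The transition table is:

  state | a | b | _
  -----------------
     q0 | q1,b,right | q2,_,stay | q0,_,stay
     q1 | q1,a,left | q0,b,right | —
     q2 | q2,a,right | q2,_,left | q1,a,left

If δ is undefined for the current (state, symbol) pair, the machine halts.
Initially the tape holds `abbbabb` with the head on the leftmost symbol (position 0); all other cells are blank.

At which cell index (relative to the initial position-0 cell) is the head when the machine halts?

7

q0 | [a]bbbabb_   read a → write b, move right, go to q1
q1 | b[b]bbabb_   read b → write b, move right, go to q0
q0 | bb[b]babb_   read b → write _, move stay, go to q2
q2 | bb[_]babb_   read _ → write a, move left, go to q1
q1 | b[b]ababb_   read b → write b, move right, go to q0
q0 | bb[a]babb_   read a → write b, move right, go to q1
q1 | bbb[b]abb_   read b → write b, move right, go to q0
q0 | bbbb[a]bb_   read a → write b, move right, go to q1
q1 | bbbbb[b]b_   read b → write b, move right, go to q0
q0 | bbbbbb[b]_   read b → write _, move stay, go to q2
q2 | bbbbbb[_]_   read _ → write a, move left, go to q1
q1 | bbbbb[b]a_   read b → write b, move right, go to q0
q0 | bbbbbb[a]_   read a → write b, move right, go to q1
q1 | bbbbbbb[_]
At halt the head is at cell 7.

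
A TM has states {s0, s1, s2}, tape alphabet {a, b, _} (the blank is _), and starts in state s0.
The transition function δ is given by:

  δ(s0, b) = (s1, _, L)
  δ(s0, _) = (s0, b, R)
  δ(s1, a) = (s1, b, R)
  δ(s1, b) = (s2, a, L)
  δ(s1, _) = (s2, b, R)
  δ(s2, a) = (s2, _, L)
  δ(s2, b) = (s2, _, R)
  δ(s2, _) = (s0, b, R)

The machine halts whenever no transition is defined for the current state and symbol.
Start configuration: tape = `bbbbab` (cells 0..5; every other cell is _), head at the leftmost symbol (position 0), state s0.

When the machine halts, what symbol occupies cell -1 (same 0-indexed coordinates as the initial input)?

b

state=s0 head=0 tape=_[b]bbbab   (s0,b)→(s1,_,L)
state=s1 head=-1 tape=[_]_bbbab   (s1,_)→(s2,b,R)
state=s2 head=0 tape=b[_]bbbab   (s2,_)→(s0,b,R)
state=s0 head=1 tape=bb[b]bbab   (s0,b)→(s1,_,L)
state=s1 head=0 tape=b[b]_bbab   (s1,b)→(s2,a,L)
state=s2 head=-1 tape=[b]a_bbab   (s2,b)→(s2,_,R)
state=s2 head=0 tape=_[a]_bbab   (s2,a)→(s2,_,L)
state=s2 head=-1 tape=[_]__bbab   (s2,_)→(s0,b,R)
state=s0 head=0 tape=b[_]_bbab   (s0,_)→(s0,b,R)
state=s0 head=1 tape=bb[_]bbab   (s0,_)→(s0,b,R)
state=s0 head=2 tape=bbb[b]bab   (s0,b)→(s1,_,L)
state=s1 head=1 tape=bb[b]_bab   (s1,b)→(s2,a,L)
state=s2 head=0 tape=b[b]a_bab   (s2,b)→(s2,_,R)
state=s2 head=1 tape=b_[a]_bab   (s2,a)→(s2,_,L)
state=s2 head=0 tape=b[_]__bab   (s2,_)→(s0,b,R)
state=s0 head=1 tape=bb[_]_bab   (s0,_)→(s0,b,R)
state=s0 head=2 tape=bbb[_]bab   (s0,_)→(s0,b,R)
state=s0 head=3 tape=bbbb[b]ab   (s0,b)→(s1,_,L)
state=s1 head=2 tape=bbb[b]_ab   (s1,b)→(s2,a,L)
state=s2 head=1 tape=bb[b]a_ab   (s2,b)→(s2,_,R)
state=s2 head=2 tape=bb_[a]_ab   (s2,a)→(s2,_,L)
state=s2 head=1 tape=bb[_]__ab   (s2,_)→(s0,b,R)
state=s0 head=2 tape=bbb[_]_ab   (s0,_)→(s0,b,R)
state=s0 head=3 tape=bbbb[_]ab   (s0,_)→(s0,b,R)
state=s0 head=4 tape=bbbbb[a]b
Cell -1 holds b when M halts.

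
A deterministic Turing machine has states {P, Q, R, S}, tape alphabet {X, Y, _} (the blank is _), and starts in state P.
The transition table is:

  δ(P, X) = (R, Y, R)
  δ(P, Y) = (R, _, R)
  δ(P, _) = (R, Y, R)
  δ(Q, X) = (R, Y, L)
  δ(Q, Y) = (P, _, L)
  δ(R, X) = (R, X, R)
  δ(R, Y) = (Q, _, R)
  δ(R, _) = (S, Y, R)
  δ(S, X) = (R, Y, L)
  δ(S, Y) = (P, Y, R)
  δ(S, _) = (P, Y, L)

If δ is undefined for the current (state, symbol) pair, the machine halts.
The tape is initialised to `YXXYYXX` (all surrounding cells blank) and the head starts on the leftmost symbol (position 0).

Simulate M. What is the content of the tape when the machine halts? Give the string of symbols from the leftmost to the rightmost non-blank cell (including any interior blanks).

XXYYY

state=P head=0 tape=[Y]XXYYXX__   (P,Y)→(R,_,R)
state=R head=1 tape=_[X]XYYXX__   (R,X)→(R,X,R)
state=R head=2 tape=_X[X]YYXX__   (R,X)→(R,X,R)
state=R head=3 tape=_XX[Y]YXX__   (R,Y)→(Q,_,R)
state=Q head=4 tape=_XX_[Y]XX__   (Q,Y)→(P,_,L)
state=P head=3 tape=_XX[_]_XX__   (P,_)→(R,Y,R)
state=R head=4 tape=_XXY[_]XX__   (R,_)→(S,Y,R)
state=S head=5 tape=_XXYY[X]X__   (S,X)→(R,Y,L)
state=R head=4 tape=_XXY[Y]YX__   (R,Y)→(Q,_,R)
state=Q head=5 tape=_XXY_[Y]X__   (Q,Y)→(P,_,L)
state=P head=4 tape=_XXY[_]_X__   (P,_)→(R,Y,R)
state=R head=5 tape=_XXYY[_]X__   (R,_)→(S,Y,R)
state=S head=6 tape=_XXYYY[X]__   (S,X)→(R,Y,L)
state=R head=5 tape=_XXYY[Y]Y__   (R,Y)→(Q,_,R)
state=Q head=6 tape=_XXYY_[Y]__   (Q,Y)→(P,_,L)
state=P head=5 tape=_XXYY[_]___   (P,_)→(R,Y,R)
state=R head=6 tape=_XXYYY[_]__   (R,_)→(S,Y,R)
state=S head=7 tape=_XXYYYY[_]_   (S,_)→(P,Y,L)
state=P head=6 tape=_XXYYY[Y]Y_   (P,Y)→(R,_,R)
state=R head=7 tape=_XXYYY_[Y]_   (R,Y)→(Q,_,R)
state=Q head=8 tape=_XXYYY__[_]
The non-blank tape span at halt is XXYYY.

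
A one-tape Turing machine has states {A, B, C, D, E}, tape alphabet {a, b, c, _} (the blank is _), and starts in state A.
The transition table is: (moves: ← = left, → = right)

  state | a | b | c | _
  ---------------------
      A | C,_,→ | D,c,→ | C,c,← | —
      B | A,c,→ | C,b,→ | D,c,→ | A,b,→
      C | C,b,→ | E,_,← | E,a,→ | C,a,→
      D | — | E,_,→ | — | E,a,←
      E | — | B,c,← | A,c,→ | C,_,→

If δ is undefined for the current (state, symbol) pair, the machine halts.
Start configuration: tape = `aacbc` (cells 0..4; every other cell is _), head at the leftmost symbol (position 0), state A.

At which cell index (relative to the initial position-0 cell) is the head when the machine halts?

state=A head=0 tape=[a]acbc_   (A,a)→(C,_,→)
state=C head=1 tape=_[a]cbc_   (C,a)→(C,b,→)
state=C head=2 tape=_b[c]bc_   (C,c)→(E,a,→)
state=E head=3 tape=_ba[b]c_   (E,b)→(B,c,←)
state=B head=2 tape=_b[a]cc_   (B,a)→(A,c,→)
state=A head=3 tape=_bc[c]c_   (A,c)→(C,c,←)
state=C head=2 tape=_b[c]cc_   (C,c)→(E,a,→)
state=E head=3 tape=_ba[c]c_   (E,c)→(A,c,→)
state=A head=4 tape=_bac[c]_   (A,c)→(C,c,←)
state=C head=3 tape=_ba[c]c_   (C,c)→(E,a,→)
state=E head=4 tape=_baa[c]_   (E,c)→(A,c,→)
state=A head=5 tape=_baac[_]
At halt the head is at cell 5.

5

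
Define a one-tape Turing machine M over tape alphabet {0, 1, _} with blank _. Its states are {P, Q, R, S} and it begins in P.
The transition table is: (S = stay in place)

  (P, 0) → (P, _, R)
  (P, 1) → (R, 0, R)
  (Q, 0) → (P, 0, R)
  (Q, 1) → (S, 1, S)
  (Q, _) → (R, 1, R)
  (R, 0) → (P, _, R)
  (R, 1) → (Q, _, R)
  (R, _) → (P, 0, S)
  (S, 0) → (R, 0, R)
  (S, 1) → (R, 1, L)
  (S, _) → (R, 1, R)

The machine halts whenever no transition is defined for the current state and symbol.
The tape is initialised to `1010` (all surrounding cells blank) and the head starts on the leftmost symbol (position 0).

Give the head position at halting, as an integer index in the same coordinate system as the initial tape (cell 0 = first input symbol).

P | [1]010_   read 1 → write 0, move R, go to R
R | 0[0]10_   read 0 → write _, move R, go to P
P | 0_[1]0_   read 1 → write 0, move R, go to R
R | 0_0[0]_   read 0 → write _, move R, go to P
P | 0_0_[_]
At halt the head is at cell 4.

4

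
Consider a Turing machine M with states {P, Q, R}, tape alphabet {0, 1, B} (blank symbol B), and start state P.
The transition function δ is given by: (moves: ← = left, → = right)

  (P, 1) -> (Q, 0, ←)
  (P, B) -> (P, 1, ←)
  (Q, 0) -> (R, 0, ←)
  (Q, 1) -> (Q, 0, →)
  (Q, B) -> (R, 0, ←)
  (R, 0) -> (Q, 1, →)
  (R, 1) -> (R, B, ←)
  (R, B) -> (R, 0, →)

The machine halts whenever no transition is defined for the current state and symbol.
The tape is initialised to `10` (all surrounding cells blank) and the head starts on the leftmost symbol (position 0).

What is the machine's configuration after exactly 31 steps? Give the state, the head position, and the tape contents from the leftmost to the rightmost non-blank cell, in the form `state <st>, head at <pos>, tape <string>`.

P | BBBBB[1]0   read 1 → write 0, move ←, go to Q
Q | BBBB[B]00   read B → write 0, move ←, go to R
R | BBB[B]000   read B → write 0, move →, go to R
R | BBB0[0]00   read 0 → write 1, move →, go to Q
Q | BBB01[0]0   read 0 → write 0, move ←, go to R
R | BBB0[1]00   read 1 → write B, move ←, go to R
R | BBB[0]B00   read 0 → write 1, move →, go to Q
Q | BBB1[B]00   read B → write 0, move ←, go to R
R | BBB[1]000   read 1 → write B, move ←, go to R
R | BB[B]B000   read B → write 0, move →, go to R
R | BB0[B]000   read B → write 0, move →, go to R
R | BB00[0]00   read 0 → write 1, move →, go to Q
Q | BB001[0]0   read 0 → write 0, move ←, go to R
R | BB00[1]00   read 1 → write B, move ←, go to R
R | BB0[0]B00   read 0 → write 1, move →, go to Q
Q | BB01[B]00   read B → write 0, move ←, go to R
R | BB0[1]000   read 1 → write B, move ←, go to R
R | BB[0]B000   read 0 → write 1, move →, go to Q
Q | BB1[B]000   read B → write 0, move ←, go to R
R | BB[1]0000   read 1 → write B, move ←, go to R
R | B[B]B0000   read B → write 0, move →, go to R
R | B0[B]0000   read B → write 0, move →, go to R
R | B00[0]000   read 0 → write 1, move →, go to Q
Q | B001[0]00   read 0 → write 0, move ←, go to R
R | B00[1]000   read 1 → write B, move ←, go to R
R | B0[0]B000   read 0 → write 1, move →, go to Q
Q | B01[B]000   read B → write 0, move ←, go to R
R | B0[1]0000   read 1 → write B, move ←, go to R
R | B[0]B0000   read 0 → write 1, move →, go to Q
Q | B1[B]0000   read B → write 0, move ←, go to R
R | B[1]00000   read 1 → write B, move ←, go to R
R | [B]B00000
After 31 steps: state R, head at -5, tape 00000.

state R, head at -5, tape 00000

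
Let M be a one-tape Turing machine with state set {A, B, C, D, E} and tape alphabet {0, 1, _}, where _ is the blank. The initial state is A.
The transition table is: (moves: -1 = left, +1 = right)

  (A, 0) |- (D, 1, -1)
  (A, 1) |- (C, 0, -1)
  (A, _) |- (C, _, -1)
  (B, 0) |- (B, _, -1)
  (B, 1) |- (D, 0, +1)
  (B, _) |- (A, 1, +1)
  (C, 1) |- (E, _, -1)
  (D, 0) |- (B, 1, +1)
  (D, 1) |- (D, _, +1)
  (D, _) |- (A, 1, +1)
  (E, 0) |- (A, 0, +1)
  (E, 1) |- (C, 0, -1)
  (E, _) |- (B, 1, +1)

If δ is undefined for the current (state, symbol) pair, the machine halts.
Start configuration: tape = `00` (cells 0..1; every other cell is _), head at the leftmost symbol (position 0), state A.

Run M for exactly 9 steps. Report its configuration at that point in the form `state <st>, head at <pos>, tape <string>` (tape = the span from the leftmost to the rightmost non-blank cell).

state D, head at 1, tape 1__0

state=A head=0 tape=__[0]0   (A,0)→(D,1,-1)
state=D head=-1 tape=_[_]10   (D,_)→(A,1,+1)
state=A head=0 tape=_1[1]0   (A,1)→(C,0,-1)
state=C head=-1 tape=_[1]00   (C,1)→(E,_,-1)
state=E head=-2 tape=[_]_00   (E,_)→(B,1,+1)
state=B head=-1 tape=1[_]00   (B,_)→(A,1,+1)
state=A head=0 tape=11[0]0   (A,0)→(D,1,-1)
state=D head=-1 tape=1[1]10   (D,1)→(D,_,+1)
state=D head=0 tape=1_[1]0   (D,1)→(D,_,+1)
state=D head=1 tape=1__[0]
After 9 steps: state D, head at 1, tape 1__0.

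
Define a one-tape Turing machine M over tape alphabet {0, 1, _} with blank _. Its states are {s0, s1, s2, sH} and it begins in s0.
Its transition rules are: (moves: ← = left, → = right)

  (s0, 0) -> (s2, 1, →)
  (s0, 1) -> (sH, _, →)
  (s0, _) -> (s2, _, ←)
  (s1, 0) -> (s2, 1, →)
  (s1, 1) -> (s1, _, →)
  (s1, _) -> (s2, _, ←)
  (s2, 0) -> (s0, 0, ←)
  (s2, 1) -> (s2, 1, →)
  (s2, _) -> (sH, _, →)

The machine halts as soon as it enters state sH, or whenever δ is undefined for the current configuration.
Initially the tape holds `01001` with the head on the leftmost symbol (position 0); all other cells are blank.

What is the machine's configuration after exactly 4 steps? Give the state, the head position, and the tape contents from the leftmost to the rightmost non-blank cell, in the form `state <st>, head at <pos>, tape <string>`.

state=s0 head=0 tape=[0]1001   (s0,0)→(s2,1,→)
state=s2 head=1 tape=1[1]001   (s2,1)→(s2,1,→)
state=s2 head=2 tape=11[0]01   (s2,0)→(s0,0,←)
state=s0 head=1 tape=1[1]001   (s0,1)→(sH,_,→)
state=sH head=2 tape=1_[0]01
After 4 steps: state sH, head at 2, tape 1_001.

state sH, head at 2, tape 1_001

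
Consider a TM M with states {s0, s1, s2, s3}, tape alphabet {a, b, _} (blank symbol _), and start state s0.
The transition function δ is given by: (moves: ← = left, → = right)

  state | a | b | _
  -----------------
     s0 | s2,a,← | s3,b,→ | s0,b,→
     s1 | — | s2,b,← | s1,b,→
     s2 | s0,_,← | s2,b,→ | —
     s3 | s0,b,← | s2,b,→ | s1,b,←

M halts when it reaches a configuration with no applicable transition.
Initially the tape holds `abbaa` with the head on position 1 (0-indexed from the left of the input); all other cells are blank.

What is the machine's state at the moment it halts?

state=s0 head=1 tape=a[b]baa_   (s0,b)→(s3,b,→)
state=s3 head=2 tape=ab[b]aa_   (s3,b)→(s2,b,→)
state=s2 head=3 tape=abb[a]a_   (s2,a)→(s0,_,←)
state=s0 head=2 tape=ab[b]_a_   (s0,b)→(s3,b,→)
state=s3 head=3 tape=abb[_]a_   (s3,_)→(s1,b,←)
state=s1 head=2 tape=ab[b]ba_   (s1,b)→(s2,b,←)
state=s2 head=1 tape=a[b]bba_   (s2,b)→(s2,b,→)
state=s2 head=2 tape=ab[b]ba_   (s2,b)→(s2,b,→)
state=s2 head=3 tape=abb[b]a_   (s2,b)→(s2,b,→)
state=s2 head=4 tape=abbb[a]_   (s2,a)→(s0,_,←)
state=s0 head=3 tape=abb[b]__   (s0,b)→(s3,b,→)
state=s3 head=4 tape=abbb[_]_   (s3,_)→(s1,b,←)
state=s1 head=3 tape=abb[b]b_   (s1,b)→(s2,b,←)
state=s2 head=2 tape=ab[b]bb_   (s2,b)→(s2,b,→)
state=s2 head=3 tape=abb[b]b_   (s2,b)→(s2,b,→)
state=s2 head=4 tape=abbb[b]_   (s2,b)→(s2,b,→)
state=s2 head=5 tape=abbbb[_]
No transition is defined for (s2, _); M halts in state s2.

s2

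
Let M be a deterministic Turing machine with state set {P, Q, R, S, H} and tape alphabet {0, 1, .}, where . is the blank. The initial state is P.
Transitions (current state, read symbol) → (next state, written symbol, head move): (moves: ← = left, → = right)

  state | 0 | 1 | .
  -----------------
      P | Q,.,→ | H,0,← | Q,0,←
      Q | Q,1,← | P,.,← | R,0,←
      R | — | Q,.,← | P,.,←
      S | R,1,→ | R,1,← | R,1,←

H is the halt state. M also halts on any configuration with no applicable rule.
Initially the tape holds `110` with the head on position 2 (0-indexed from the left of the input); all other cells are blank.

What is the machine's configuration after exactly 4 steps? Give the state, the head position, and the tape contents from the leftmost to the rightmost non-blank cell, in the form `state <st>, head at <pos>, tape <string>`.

P | 11[0].   read 0 → write ., move →, go to Q
Q | 11.[.]   read . → write 0, move ←, go to R
R | 11[.]0   read . → write ., move ←, go to P
P | 1[1].0   read 1 → write 0, move ←, go to H
H | [1]0.0
After 4 steps: state H, head at 0, tape 10.0.

state H, head at 0, tape 10.0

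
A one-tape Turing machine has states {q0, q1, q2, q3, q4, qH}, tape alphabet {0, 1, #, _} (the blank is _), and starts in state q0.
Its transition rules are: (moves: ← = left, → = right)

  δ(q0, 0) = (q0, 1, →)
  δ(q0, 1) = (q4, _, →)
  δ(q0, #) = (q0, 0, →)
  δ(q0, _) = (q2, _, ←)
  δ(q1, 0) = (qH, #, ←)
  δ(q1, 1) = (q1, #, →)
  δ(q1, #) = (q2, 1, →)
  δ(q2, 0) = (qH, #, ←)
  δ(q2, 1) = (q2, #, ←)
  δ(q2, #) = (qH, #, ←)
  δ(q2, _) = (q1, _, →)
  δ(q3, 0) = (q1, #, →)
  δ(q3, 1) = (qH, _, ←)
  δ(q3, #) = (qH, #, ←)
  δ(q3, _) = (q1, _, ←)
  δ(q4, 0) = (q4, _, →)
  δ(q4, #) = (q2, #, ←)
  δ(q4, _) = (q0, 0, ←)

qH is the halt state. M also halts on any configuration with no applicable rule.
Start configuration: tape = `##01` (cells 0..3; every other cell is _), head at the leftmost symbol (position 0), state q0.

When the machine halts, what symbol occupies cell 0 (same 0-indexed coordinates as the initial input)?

0

state=q0 head=0 tape=[#]#01_   (q0,#)→(q0,0,→)
state=q0 head=1 tape=0[#]01_   (q0,#)→(q0,0,→)
state=q0 head=2 tape=00[0]1_   (q0,0)→(q0,1,→)
state=q0 head=3 tape=001[1]_   (q0,1)→(q4,_,→)
state=q4 head=4 tape=001_[_]   (q4,_)→(q0,0,←)
state=q0 head=3 tape=001[_]0   (q0,_)→(q2,_,←)
state=q2 head=2 tape=00[1]_0   (q2,1)→(q2,#,←)
state=q2 head=1 tape=0[0]#_0   (q2,0)→(qH,#,←)
state=qH head=0 tape=[0]##_0
Cell 0 holds 0 when M halts.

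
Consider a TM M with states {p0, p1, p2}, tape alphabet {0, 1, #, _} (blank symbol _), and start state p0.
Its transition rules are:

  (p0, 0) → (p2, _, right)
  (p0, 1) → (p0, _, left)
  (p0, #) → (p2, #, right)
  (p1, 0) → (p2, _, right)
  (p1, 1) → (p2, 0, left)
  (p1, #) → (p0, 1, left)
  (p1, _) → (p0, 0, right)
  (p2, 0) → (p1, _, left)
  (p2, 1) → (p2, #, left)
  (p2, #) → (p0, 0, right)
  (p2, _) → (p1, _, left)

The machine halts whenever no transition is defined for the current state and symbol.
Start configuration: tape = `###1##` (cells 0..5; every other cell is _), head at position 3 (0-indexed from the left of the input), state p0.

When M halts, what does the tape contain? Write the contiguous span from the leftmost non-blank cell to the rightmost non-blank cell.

p0 | _###[1]##   read 1 → write _, move left, go to p0
p0 | _##[#]_##   read # → write #, move right, go to p2
p2 | _###[_]##   read _ → write _, move left, go to p1
p1 | _##[#]_##   read # → write 1, move left, go to p0
p0 | _#[#]1_##   read # → write #, move right, go to p2
p2 | _##[1]_##   read 1 → write #, move left, go to p2
p2 | _#[#]#_##   read # → write 0, move right, go to p0
p0 | _#0[#]_##   read # → write #, move right, go to p2
p2 | _#0#[_]##   read _ → write _, move left, go to p1
p1 | _#0[#]_##   read # → write 1, move left, go to p0
p0 | _#[0]1_##   read 0 → write _, move right, go to p2
p2 | _#_[1]_##   read 1 → write #, move left, go to p2
p2 | _#[_]#_##   read _ → write _, move left, go to p1
p1 | _[#]_#_##   read # → write 1, move left, go to p0
p0 | [_]1_#_##
The non-blank tape span at halt is 1_#_##.

1_#_##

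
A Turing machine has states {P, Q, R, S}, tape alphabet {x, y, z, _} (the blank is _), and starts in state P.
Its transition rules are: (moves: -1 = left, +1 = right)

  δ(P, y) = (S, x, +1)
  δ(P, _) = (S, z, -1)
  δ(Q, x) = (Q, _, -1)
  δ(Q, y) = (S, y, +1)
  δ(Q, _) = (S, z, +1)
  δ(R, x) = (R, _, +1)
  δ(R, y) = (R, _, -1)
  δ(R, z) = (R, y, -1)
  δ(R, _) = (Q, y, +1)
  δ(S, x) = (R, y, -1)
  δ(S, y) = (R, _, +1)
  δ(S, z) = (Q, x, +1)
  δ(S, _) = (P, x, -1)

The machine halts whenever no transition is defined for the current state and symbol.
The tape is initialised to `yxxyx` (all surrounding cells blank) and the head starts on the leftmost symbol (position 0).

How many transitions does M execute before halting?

P | _[y]xxyx___   read y → write x, move +1, go to S
S | _x[x]xyx___   read x → write y, move -1, go to R
R | _[x]yxyx___   read x → write _, move +1, go to R
R | __[y]xyx___   read y → write _, move -1, go to R
R | _[_]_xyx___   read _ → write y, move +1, go to Q
Q | _y[_]xyx___   read _ → write z, move +1, go to S
S | _yz[x]yx___   read x → write y, move -1, go to R
R | _y[z]yyx___   read z → write y, move -1, go to R
R | _[y]yyyx___   read y → write _, move -1, go to R
R | [_]_yyyx___   read _ → write y, move +1, go to Q
Q | y[_]yyyx___   read _ → write z, move +1, go to S
S | yz[y]yyx___   read y → write _, move +1, go to R
R | yz_[y]yx___   read y → write _, move -1, go to R
R | yz[_]_yx___   read _ → write y, move +1, go to Q
Q | yzy[_]yx___   read _ → write z, move +1, go to S
S | yzyz[y]x___   read y → write _, move +1, go to R
R | yzyz_[x]___   read x → write _, move +1, go to R
R | yzyz__[_]__   read _ → write y, move +1, go to Q
Q | yzyz__y[_]_   read _ → write z, move +1, go to S
S | yzyz__yz[_]   read _ → write x, move -1, go to P
P | yzyz__y[z]x
M halts after 20 transitions.

20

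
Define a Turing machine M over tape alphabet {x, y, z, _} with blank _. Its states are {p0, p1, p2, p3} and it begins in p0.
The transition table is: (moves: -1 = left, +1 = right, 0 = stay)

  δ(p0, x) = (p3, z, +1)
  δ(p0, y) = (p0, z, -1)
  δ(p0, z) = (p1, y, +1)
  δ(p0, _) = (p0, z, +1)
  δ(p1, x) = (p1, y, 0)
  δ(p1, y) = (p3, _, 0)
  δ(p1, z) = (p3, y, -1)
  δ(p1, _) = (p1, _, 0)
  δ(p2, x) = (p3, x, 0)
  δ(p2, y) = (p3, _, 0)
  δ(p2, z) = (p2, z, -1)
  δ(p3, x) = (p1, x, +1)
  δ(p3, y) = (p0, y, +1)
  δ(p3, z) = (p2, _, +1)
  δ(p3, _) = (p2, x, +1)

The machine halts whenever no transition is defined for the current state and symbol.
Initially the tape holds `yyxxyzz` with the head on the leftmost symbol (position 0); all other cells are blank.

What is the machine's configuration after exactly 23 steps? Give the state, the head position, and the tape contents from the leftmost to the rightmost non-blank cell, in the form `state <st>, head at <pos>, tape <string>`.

state p3, head at 5, tape zyxxxxxy

state=p0 head=0 tape=_[y]yxxyzz   (p0,y)→(p0,z,-1)
state=p0 head=-1 tape=[_]zyxxyzz   (p0,_)→(p0,z,+1)
state=p0 head=0 tape=z[z]yxxyzz   (p0,z)→(p1,y,+1)
state=p1 head=1 tape=zy[y]xxyzz   (p1,y)→(p3,_,0)
state=p3 head=1 tape=zy[_]xxyzz   (p3,_)→(p2,x,+1)
state=p2 head=2 tape=zyx[x]xyzz   (p2,x)→(p3,x,0)
state=p3 head=2 tape=zyx[x]xyzz   (p3,x)→(p1,x,+1)
state=p1 head=3 tape=zyxx[x]yzz   (p1,x)→(p1,y,0)
state=p1 head=3 tape=zyxx[y]yzz   (p1,y)→(p3,_,0)
state=p3 head=3 tape=zyxx[_]yzz   (p3,_)→(p2,x,+1)
state=p2 head=4 tape=zyxxx[y]zz   (p2,y)→(p3,_,0)
state=p3 head=4 tape=zyxxx[_]zz   (p3,_)→(p2,x,+1)
state=p2 head=5 tape=zyxxxx[z]z   (p2,z)→(p2,z,-1)
state=p2 head=4 tape=zyxxx[x]zz   (p2,x)→(p3,x,0)
state=p3 head=4 tape=zyxxx[x]zz   (p3,x)→(p1,x,+1)
state=p1 head=5 tape=zyxxxx[z]z   (p1,z)→(p3,y,-1)
state=p3 head=4 tape=zyxxx[x]yz   (p3,x)→(p1,x,+1)
state=p1 head=5 tape=zyxxxx[y]z   (p1,y)→(p3,_,0)
state=p3 head=5 tape=zyxxxx[_]z   (p3,_)→(p2,x,+1)
state=p2 head=6 tape=zyxxxxx[z]   (p2,z)→(p2,z,-1)
state=p2 head=5 tape=zyxxxx[x]z   (p2,x)→(p3,x,0)
state=p3 head=5 tape=zyxxxx[x]z   (p3,x)→(p1,x,+1)
state=p1 head=6 tape=zyxxxxx[z]   (p1,z)→(p3,y,-1)
state=p3 head=5 tape=zyxxxx[x]y
After 23 steps: state p3, head at 5, tape zyxxxxxy.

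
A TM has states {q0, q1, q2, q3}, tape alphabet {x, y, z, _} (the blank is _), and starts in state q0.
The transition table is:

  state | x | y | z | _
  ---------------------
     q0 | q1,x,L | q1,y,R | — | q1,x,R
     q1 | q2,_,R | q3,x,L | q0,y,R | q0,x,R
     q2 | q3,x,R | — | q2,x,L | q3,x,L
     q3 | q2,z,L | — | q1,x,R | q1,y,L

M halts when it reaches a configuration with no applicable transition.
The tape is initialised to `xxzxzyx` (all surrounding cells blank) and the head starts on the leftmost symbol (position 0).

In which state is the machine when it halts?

q2

q0 | _[x]xzxzyx_   read x → write x, move L, go to q1
q1 | [_]xxzxzyx_   read _ → write x, move R, go to q0
q0 | x[x]xzxzyx_   read x → write x, move L, go to q1
q1 | [x]xxzxzyx_   read x → write _, move R, go to q2
q2 | _[x]xzxzyx_   read x → write x, move R, go to q3
q3 | _x[x]zxzyx_   read x → write z, move L, go to q2
q2 | _[x]zzxzyx_   read x → write x, move R, go to q3
q3 | _x[z]zxzyx_   read z → write x, move R, go to q1
q1 | _xx[z]xzyx_   read z → write y, move R, go to q0
q0 | _xxy[x]zyx_   read x → write x, move L, go to q1
q1 | _xx[y]xzyx_   read y → write x, move L, go to q3
q3 | _x[x]xxzyx_   read x → write z, move L, go to q2
q2 | _[x]zxxzyx_   read x → write x, move R, go to q3
q3 | _x[z]xxzyx_   read z → write x, move R, go to q1
q1 | _xx[x]xzyx_   read x → write _, move R, go to q2
q2 | _xx_[x]zyx_   read x → write x, move R, go to q3
q3 | _xx_x[z]yx_   read z → write x, move R, go to q1
q1 | _xx_xx[y]x_   read y → write x, move L, go to q3
q3 | _xx_x[x]xx_   read x → write z, move L, go to q2
q2 | _xx_[x]zxx_   read x → write x, move R, go to q3
q3 | _xx_x[z]xx_   read z → write x, move R, go to q1
q1 | _xx_xx[x]x_   read x → write _, move R, go to q2
q2 | _xx_xx_[x]_   read x → write x, move R, go to q3
q3 | _xx_xx_x[_]   read _ → write y, move L, go to q1
q1 | _xx_xx_[x]y   read x → write _, move R, go to q2
q2 | _xx_xx__[y]
No transition is defined for (q2, y); M halts in state q2.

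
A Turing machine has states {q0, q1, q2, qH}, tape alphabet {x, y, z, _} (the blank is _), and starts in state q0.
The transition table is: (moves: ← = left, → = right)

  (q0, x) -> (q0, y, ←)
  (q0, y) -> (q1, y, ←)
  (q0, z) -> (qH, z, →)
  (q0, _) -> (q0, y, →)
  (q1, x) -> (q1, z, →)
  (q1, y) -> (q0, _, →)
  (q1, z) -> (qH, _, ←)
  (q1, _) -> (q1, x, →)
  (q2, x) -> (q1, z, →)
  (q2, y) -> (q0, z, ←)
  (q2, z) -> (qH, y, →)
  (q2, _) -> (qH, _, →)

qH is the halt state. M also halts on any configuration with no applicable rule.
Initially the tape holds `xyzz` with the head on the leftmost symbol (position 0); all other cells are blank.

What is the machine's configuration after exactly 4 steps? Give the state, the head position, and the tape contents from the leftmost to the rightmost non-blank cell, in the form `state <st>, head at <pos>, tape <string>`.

state q0, head at 0, tape yyzz

q0 | _[x]yzz   read x → write y, move ←, go to q0
q0 | [_]yyzz   read _ → write y, move →, go to q0
q0 | y[y]yzz   read y → write y, move ←, go to q1
q1 | [y]yyzz   read y → write _, move →, go to q0
q0 | _[y]yzz
After 4 steps: state q0, head at 0, tape yyzz.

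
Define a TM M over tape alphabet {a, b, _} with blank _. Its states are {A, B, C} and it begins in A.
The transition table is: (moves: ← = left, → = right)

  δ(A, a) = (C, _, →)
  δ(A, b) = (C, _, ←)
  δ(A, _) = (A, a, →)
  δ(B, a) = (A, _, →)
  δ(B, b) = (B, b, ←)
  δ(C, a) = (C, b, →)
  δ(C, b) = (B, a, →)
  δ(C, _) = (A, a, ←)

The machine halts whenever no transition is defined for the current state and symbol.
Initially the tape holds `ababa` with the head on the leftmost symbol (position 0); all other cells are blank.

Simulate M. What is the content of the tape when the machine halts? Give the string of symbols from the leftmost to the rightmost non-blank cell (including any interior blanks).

aa_a_a

A | [a]baba_   read a → write _, move →, go to C
C | _[b]aba_   read b → write a, move →, go to B
B | _a[a]ba_   read a → write _, move →, go to A
A | _a_[b]a_   read b → write _, move ←, go to C
C | _a[_]_a_   read _ → write a, move ←, go to A
A | _[a]a_a_   read a → write _, move →, go to C
C | __[a]_a_   read a → write b, move →, go to C
C | __b[_]a_   read _ → write a, move ←, go to A
A | __[b]aa_   read b → write _, move ←, go to C
C | _[_]_aa_   read _ → write a, move ←, go to A
A | [_]a_aa_   read _ → write a, move →, go to A
A | a[a]_aa_   read a → write _, move →, go to C
C | a_[_]aa_   read _ → write a, move ←, go to A
A | a[_]aaa_   read _ → write a, move →, go to A
A | aa[a]aa_   read a → write _, move →, go to C
C | aa_[a]a_   read a → write b, move →, go to C
C | aa_b[a]_   read a → write b, move →, go to C
C | aa_bb[_]   read _ → write a, move ←, go to A
A | aa_b[b]a   read b → write _, move ←, go to C
C | aa_[b]_a   read b → write a, move →, go to B
B | aa_a[_]a
The non-blank tape span at halt is aa_a_a.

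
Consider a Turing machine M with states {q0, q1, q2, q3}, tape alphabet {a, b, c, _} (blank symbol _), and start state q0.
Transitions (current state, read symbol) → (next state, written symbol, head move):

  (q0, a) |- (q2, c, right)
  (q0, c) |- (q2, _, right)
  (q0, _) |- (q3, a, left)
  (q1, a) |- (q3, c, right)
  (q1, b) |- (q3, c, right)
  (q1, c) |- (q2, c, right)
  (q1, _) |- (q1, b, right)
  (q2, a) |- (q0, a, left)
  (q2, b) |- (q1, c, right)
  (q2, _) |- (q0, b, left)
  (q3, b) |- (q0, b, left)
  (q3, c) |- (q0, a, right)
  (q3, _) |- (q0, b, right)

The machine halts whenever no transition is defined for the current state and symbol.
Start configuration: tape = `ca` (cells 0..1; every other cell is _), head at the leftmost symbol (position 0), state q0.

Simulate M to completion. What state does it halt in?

state=q0 head=0 tape=___[c]a   (q0,c)→(q2,_,right)
state=q2 head=1 tape=____[a]   (q2,a)→(q0,a,left)
state=q0 head=0 tape=___[_]a   (q0,_)→(q3,a,left)
state=q3 head=-1 tape=__[_]aa   (q3,_)→(q0,b,right)
state=q0 head=0 tape=__b[a]a   (q0,a)→(q2,c,right)
state=q2 head=1 tape=__bc[a]   (q2,a)→(q0,a,left)
state=q0 head=0 tape=__b[c]a   (q0,c)→(q2,_,right)
state=q2 head=1 tape=__b_[a]   (q2,a)→(q0,a,left)
state=q0 head=0 tape=__b[_]a   (q0,_)→(q3,a,left)
state=q3 head=-1 tape=__[b]aa   (q3,b)→(q0,b,left)
state=q0 head=-2 tape=_[_]baa   (q0,_)→(q3,a,left)
state=q3 head=-3 tape=[_]abaa   (q3,_)→(q0,b,right)
state=q0 head=-2 tape=b[a]baa   (q0,a)→(q2,c,right)
state=q2 head=-1 tape=bc[b]aa   (q2,b)→(q1,c,right)
state=q1 head=0 tape=bcc[a]a   (q1,a)→(q3,c,right)
state=q3 head=1 tape=bccc[a]
No transition is defined for (q3, a); M halts in state q3.

q3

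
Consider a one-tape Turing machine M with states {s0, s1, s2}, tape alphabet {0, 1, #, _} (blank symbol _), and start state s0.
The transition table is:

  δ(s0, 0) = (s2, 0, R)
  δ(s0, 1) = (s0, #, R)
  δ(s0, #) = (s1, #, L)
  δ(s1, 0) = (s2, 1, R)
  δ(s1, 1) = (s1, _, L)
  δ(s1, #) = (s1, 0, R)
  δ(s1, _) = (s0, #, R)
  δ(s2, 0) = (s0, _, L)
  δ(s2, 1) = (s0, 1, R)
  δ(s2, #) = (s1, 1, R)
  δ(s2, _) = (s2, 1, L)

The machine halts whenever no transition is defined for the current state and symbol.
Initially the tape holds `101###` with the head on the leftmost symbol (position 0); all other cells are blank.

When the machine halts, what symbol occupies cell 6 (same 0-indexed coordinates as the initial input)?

state=s0 head=0 tape=[1]01###__   (s0,1)→(s0,#,R)
state=s0 head=1 tape=#[0]1###__   (s0,0)→(s2,0,R)
state=s2 head=2 tape=#0[1]###__   (s2,1)→(s0,1,R)
state=s0 head=3 tape=#01[#]##__   (s0,#)→(s1,#,L)
state=s1 head=2 tape=#0[1]###__   (s1,1)→(s1,_,L)
state=s1 head=1 tape=#[0]_###__   (s1,0)→(s2,1,R)
state=s2 head=2 tape=#1[_]###__   (s2,_)→(s2,1,L)
state=s2 head=1 tape=#[1]1###__   (s2,1)→(s0,1,R)
state=s0 head=2 tape=#1[1]###__   (s0,1)→(s0,#,R)
state=s0 head=3 tape=#1#[#]##__   (s0,#)→(s1,#,L)
state=s1 head=2 tape=#1[#]###__   (s1,#)→(s1,0,R)
state=s1 head=3 tape=#10[#]##__   (s1,#)→(s1,0,R)
state=s1 head=4 tape=#100[#]#__   (s1,#)→(s1,0,R)
state=s1 head=5 tape=#1000[#]__   (s1,#)→(s1,0,R)
state=s1 head=6 tape=#10000[_]_   (s1,_)→(s0,#,R)
state=s0 head=7 tape=#10000#[_]
Cell 6 holds # when M halts.

#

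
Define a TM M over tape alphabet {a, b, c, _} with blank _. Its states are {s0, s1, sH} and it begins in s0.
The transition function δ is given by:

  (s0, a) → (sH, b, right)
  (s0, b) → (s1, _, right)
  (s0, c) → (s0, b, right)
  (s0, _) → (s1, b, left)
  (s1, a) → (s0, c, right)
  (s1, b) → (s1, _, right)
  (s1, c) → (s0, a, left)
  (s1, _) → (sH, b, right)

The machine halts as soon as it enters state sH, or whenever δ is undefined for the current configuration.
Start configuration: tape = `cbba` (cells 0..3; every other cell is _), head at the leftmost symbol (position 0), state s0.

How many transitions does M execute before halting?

8

s0 | [c]bba_   read c → write b, move right, go to s0
s0 | b[b]ba_   read b → write _, move right, go to s1
s1 | b_[b]a_   read b → write _, move right, go to s1
s1 | b__[a]_   read a → write c, move right, go to s0
s0 | b__c[_]   read _ → write b, move left, go to s1
s1 | b__[c]b   read c → write a, move left, go to s0
s0 | b_[_]ab   read _ → write b, move left, go to s1
s1 | b[_]bab   read _ → write b, move right, go to sH
sH | bb[b]ab
M halts after 8 transitions.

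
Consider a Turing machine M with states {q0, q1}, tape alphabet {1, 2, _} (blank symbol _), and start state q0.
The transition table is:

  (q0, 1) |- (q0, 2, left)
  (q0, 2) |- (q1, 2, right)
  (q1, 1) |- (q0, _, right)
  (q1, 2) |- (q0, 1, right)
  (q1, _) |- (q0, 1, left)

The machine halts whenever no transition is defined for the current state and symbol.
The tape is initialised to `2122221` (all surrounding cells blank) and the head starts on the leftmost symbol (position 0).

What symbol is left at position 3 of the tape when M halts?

q0 | [2]122221__   read 2 → write 2, move right, go to q1
q1 | 2[1]22221__   read 1 → write _, move right, go to q0
q0 | 2_[2]2221__   read 2 → write 2, move right, go to q1
q1 | 2_2[2]221__   read 2 → write 1, move right, go to q0
q0 | 2_21[2]21__   read 2 → write 2, move right, go to q1
q1 | 2_212[2]1__   read 2 → write 1, move right, go to q0
q0 | 2_2121[1]__   read 1 → write 2, move left, go to q0
q0 | 2_212[1]2__   read 1 → write 2, move left, go to q0
q0 | 2_21[2]22__   read 2 → write 2, move right, go to q1
q1 | 2_212[2]2__   read 2 → write 1, move right, go to q0
q0 | 2_2121[2]__   read 2 → write 2, move right, go to q1
q1 | 2_21212[_]_   read _ → write 1, move left, go to q0
q0 | 2_2121[2]1_   read 2 → write 2, move right, go to q1
q1 | 2_21212[1]_   read 1 → write _, move right, go to q0
q0 | 2_21212_[_]
Cell 3 holds 1 when M halts.

1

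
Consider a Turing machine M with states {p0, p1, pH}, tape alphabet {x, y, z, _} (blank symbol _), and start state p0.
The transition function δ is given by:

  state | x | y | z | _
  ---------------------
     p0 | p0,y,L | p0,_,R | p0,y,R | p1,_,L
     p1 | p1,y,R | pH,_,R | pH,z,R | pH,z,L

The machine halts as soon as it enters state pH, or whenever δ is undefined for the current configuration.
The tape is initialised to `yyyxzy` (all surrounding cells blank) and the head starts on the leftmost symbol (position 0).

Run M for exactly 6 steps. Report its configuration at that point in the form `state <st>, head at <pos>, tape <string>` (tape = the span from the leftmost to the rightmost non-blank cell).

state=p0 head=0 tape=[y]yyxzy   (p0,y)→(p0,_,R)
state=p0 head=1 tape=_[y]yxzy   (p0,y)→(p0,_,R)
state=p0 head=2 tape=__[y]xzy   (p0,y)→(p0,_,R)
state=p0 head=3 tape=___[x]zy   (p0,x)→(p0,y,L)
state=p0 head=2 tape=__[_]yzy   (p0,_)→(p1,_,L)
state=p1 head=1 tape=_[_]_yzy   (p1,_)→(pH,z,L)
state=pH head=0 tape=[_]z_yzy
After 6 steps: state pH, head at 0, tape z_yzy.

state pH, head at 0, tape z_yzy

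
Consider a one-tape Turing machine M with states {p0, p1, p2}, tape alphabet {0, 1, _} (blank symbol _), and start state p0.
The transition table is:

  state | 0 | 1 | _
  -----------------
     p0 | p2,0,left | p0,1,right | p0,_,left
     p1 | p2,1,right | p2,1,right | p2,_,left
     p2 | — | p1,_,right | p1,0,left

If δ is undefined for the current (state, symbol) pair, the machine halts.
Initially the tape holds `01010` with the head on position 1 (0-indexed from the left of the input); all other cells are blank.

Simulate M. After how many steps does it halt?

p0 | 0[1]010_   read 1 → write 1, move right, go to p0
p0 | 01[0]10_   read 0 → write 0, move left, go to p2
p2 | 0[1]010_   read 1 → write _, move right, go to p1
p1 | 0_[0]10_   read 0 → write 1, move right, go to p2
p2 | 0_1[1]0_   read 1 → write _, move right, go to p1
p1 | 0_1_[0]_   read 0 → write 1, move right, go to p2
p2 | 0_1_1[_]   read _ → write 0, move left, go to p1
p1 | 0_1_[1]0   read 1 → write 1, move right, go to p2
p2 | 0_1_1[0]
M halts after 8 transitions.

8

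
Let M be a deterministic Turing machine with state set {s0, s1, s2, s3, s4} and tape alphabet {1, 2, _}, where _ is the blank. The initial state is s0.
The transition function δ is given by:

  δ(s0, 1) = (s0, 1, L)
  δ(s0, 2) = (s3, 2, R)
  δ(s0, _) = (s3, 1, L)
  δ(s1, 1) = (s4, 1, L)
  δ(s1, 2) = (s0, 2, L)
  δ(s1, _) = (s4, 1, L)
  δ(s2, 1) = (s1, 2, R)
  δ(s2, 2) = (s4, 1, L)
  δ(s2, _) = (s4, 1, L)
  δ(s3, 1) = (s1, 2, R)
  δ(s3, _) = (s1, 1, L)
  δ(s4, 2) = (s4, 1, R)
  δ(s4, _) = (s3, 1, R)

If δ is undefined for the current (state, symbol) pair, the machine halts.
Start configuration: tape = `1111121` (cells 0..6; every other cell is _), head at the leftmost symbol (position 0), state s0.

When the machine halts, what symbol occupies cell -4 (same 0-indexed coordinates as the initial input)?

s0 | ____[1]111121   read 1 → write 1, move L, go to s0
s0 | ___[_]1111121   read _ → write 1, move L, go to s3
s3 | __[_]11111121   read _ → write 1, move L, go to s1
s1 | _[_]111111121   read _ → write 1, move L, go to s4
s4 | [_]1111111121   read _ → write 1, move R, go to s3
s3 | 1[1]111111121   read 1 → write 2, move R, go to s1
s1 | 12[1]11111121   read 1 → write 1, move L, go to s4
s4 | 1[2]111111121   read 2 → write 1, move R, go to s4
s4 | 11[1]11111121
Cell -4 holds 1 when M halts.

1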